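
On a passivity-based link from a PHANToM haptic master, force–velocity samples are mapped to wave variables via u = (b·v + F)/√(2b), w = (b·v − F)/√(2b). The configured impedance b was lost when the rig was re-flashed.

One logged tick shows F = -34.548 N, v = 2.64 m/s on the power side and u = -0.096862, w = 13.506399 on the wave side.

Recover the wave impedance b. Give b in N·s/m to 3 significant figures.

u + w = 13.409537;  u + w = √(2b)·v, so √(2b) = 13.409537/2.64 = 5.079370.
b = (√(2b))²/2 = 25.800000/2 = 12.900000.
(Check via u − w = 2F/√(2b): u − w = -13.603261, 2F/√(2b) = -13.603262.)

b = 12.9 N·s/m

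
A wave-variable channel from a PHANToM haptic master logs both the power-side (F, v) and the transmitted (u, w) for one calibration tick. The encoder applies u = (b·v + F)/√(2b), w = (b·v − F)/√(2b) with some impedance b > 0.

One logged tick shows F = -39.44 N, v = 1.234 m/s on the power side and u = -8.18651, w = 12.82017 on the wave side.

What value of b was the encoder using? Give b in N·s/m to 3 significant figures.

b = 7.05 N·s/m

u + w = 4.63366;  u + w = √(2b)·v, so √(2b) = 4.63366/1.234 = 3.75499.
b = (√(2b))²/2 = 14.09996/2 = 7.04998.
(Check via u − w = 2F/√(2b): u − w = -21.00668, 2F/√(2b) = -21.00670.)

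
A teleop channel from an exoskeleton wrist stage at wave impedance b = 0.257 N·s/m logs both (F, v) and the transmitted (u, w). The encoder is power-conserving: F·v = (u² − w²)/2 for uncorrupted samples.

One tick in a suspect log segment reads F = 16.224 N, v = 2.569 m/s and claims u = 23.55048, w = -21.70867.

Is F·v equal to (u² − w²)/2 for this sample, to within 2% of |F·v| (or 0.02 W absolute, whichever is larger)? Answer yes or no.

yes

F·v = 16.224×2.569 = 41.67946 W.
(u² − w²)/2 = (554.62511 − 471.26635)/2 = 41.67938 W.
|Δ| = 0.00008;  2% of max(1, |F·v|) = 0.83359.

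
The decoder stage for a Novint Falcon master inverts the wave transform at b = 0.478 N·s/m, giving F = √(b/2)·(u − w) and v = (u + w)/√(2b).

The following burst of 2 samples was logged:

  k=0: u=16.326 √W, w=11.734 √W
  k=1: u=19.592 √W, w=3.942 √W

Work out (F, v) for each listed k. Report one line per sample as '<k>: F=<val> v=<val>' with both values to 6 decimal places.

0: F=2.244920 v=28.698468
1: F=7.650914 v=24.069485

k=0: u−w=4.592000, u+w=28.060000; √(b/2)=0.488876, √(2b)=0.977753; F=0.488876×4.592=2.244920, v=28.060000/0.977753=28.698468
k=1: u−w=15.650000, u+w=23.534000; √(b/2)=0.488876, √(2b)=0.977753; F=0.488876×15.65=7.650914, v=23.534000/0.977753=24.069485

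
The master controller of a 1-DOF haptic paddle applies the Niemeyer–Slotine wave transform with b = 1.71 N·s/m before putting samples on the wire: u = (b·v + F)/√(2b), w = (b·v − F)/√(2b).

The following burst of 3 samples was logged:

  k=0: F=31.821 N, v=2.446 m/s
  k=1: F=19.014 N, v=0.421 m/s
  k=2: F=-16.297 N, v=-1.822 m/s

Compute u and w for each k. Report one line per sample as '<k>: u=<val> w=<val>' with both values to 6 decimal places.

0: u=19.468550 w=-14.945103
1: u=10.670876 w=-9.892311
2: u=-10.497143 w=7.127674

k=0: b·v=1.71×2.446=4.182660; √(2b)=1.849324; u=(4.182660+31.821)/1.849324=19.468550, w=(4.182660−31.821)/1.849324=-14.945103
k=1: b·v=1.71×0.421=0.719910; √(2b)=1.849324; u=(0.719910+19.014)/1.849324=10.670876, w=(0.719910−19.014)/1.849324=-9.892311
k=2: b·v=1.71×(-1.822)=-3.115620; √(2b)=1.849324; u=(-3.115620+(-16.297))/1.849324=-10.497143, w=(-3.115620−(-16.297))/1.849324=7.127674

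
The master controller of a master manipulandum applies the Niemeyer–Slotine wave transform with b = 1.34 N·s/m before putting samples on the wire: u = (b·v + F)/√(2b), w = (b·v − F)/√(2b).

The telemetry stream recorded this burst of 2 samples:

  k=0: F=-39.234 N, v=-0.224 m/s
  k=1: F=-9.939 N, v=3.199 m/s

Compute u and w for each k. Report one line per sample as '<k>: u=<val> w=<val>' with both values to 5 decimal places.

0: u=-24.14933 w=23.78263
1: u=-3.45272 w=8.68970

k=0: b·v=1.34×(-0.224)=-0.30016; √(2b)=1.63707; u=(-0.30016+(-39.234))/1.63707=-24.14933, w=(-0.30016−(-39.234))/1.63707=23.78263
k=1: b·v=1.34×3.199=4.28666; √(2b)=1.63707; u=(4.28666+(-9.939))/1.63707=-3.45272, w=(4.28666−(-9.939))/1.63707=8.68970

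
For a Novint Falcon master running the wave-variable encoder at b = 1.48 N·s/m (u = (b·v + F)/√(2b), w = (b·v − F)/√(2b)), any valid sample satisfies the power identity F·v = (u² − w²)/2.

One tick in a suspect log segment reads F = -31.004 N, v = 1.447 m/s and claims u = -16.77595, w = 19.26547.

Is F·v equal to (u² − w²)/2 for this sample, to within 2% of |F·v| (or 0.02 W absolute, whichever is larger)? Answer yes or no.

F·v = (-31.004)×1.447 = -44.8628 W.
(u² − w²)/2 = (281.4325 − 371.1583)/2 = -44.8629 W.
|Δ| = 0.0001;  2% of max(1, |F·v|) = 0.8973.

yes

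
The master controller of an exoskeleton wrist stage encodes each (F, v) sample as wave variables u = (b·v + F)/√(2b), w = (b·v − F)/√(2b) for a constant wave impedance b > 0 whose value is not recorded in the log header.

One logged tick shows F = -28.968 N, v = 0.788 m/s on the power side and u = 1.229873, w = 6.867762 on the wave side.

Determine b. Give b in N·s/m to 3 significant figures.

b = 52.8 N·s/m

u + w = 8.097635;  u + w = √(2b)·v, so √(2b) = 8.097635/0.788 = 10.276187.
b = (√(2b))²/2 = 105.600010/2 = 52.800005.
(Check via u − w = 2F/√(2b): u − w = -5.637889, 2F/√(2b) = -5.637889.)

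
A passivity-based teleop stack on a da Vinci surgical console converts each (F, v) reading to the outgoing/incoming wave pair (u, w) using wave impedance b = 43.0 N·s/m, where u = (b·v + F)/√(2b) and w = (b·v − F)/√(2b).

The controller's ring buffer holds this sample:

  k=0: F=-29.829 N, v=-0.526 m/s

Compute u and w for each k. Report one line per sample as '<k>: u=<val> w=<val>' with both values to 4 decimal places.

k=0: b·v=43.0×(-0.526)=-22.6180; √(2b)=9.2736; u=(-22.6180+(-29.829))/9.2736=-5.6555, w=(-22.6180−(-29.829))/9.2736=0.7776

0: u=-5.6555 w=0.7776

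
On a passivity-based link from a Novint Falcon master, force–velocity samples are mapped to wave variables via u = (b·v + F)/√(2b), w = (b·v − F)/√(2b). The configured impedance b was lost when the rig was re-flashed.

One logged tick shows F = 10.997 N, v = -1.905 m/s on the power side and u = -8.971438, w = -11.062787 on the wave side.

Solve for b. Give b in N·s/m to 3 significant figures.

u + w = -20.034225;  u + w = √(2b)·v, so √(2b) = -20.034225/(-1.905) = 10.516654.
b = (√(2b))²/2 = 110.600002/2 = 55.300001.
(Check via u − w = 2F/√(2b): u − w = 2.091349, 2F/√(2b) = 2.091350.)

b = 55.3 N·s/m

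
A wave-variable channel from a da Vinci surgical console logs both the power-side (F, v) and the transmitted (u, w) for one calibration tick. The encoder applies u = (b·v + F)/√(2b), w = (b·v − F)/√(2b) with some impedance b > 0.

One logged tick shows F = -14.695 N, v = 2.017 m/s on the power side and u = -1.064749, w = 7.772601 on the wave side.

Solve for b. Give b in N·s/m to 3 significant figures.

b = 5.53 N·s/m

u + w = 6.707852;  u + w = √(2b)·v, so √(2b) = 6.707852/2.017 = 3.325658.
b = (√(2b))²/2 = 11.060001/2 = 5.530000.
(Check via u − w = 2F/√(2b): u − w = -8.837350, 2F/√(2b) = -8.837349.)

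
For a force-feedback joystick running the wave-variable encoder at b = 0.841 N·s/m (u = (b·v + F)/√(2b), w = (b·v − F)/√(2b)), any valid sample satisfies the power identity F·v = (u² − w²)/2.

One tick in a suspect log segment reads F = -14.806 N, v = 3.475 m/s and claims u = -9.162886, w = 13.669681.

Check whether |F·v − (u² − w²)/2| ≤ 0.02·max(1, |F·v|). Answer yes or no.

F·v = (-14.806)×3.475 = -51.450850 W.
(u² − w²)/2 = (83.958480 − 186.860179)/2 = -51.450849 W.
|Δ| = 0.000001;  2% of max(1, |F·v|) = 1.029017.

yes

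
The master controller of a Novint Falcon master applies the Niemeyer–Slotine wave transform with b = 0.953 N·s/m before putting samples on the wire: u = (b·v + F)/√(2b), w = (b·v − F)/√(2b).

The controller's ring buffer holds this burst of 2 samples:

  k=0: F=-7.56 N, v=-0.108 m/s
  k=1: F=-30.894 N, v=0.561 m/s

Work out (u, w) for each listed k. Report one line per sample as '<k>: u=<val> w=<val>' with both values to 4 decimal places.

k=0: b·v=0.953×(-0.108)=-0.1029; √(2b)=1.3806; u=(-0.1029+(-7.56))/1.3806=-5.5505, w=(-0.1029−(-7.56))/1.3806=5.4014
k=1: b·v=0.953×0.561=0.5346; √(2b)=1.3806; u=(0.5346+(-30.894))/1.3806=-21.9903, w=(0.5346−(-30.894))/1.3806=22.7648

0: u=-5.5505 w=5.4014
1: u=-21.9903 w=22.7648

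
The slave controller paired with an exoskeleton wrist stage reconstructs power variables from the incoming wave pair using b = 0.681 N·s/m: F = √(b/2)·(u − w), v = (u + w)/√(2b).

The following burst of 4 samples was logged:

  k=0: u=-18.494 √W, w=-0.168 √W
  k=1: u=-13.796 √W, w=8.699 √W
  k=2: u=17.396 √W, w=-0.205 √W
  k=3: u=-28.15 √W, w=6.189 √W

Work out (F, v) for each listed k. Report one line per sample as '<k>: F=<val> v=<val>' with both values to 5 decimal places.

0: F=-10.69366 v=-15.99078
1: F=-13.12637 v=-4.36743
2: F=10.27060 v=14.73033
3: F=-20.03762 v=-18.81757

k=0: u−w=-18.32600, u+w=-18.66200; √(b/2)=0.58352, √(2b)=1.16705; F=0.58352×(-18.326)=-10.69366, v=-18.66200/1.16705=-15.99078
k=1: u−w=-22.49500, u+w=-5.09700; √(b/2)=0.58352, √(2b)=1.16705; F=0.58352×(-22.495)=-13.12637, v=-5.09700/1.16705=-4.36743
k=2: u−w=17.60100, u+w=17.19100; √(b/2)=0.58352, √(2b)=1.16705; F=0.58352×17.601=10.27060, v=17.19100/1.16705=14.73033
k=3: u−w=-34.33900, u+w=-21.96100; √(b/2)=0.58352, √(2b)=1.16705; F=0.58352×(-34.339)=-20.03762, v=-21.96100/1.16705=-18.81757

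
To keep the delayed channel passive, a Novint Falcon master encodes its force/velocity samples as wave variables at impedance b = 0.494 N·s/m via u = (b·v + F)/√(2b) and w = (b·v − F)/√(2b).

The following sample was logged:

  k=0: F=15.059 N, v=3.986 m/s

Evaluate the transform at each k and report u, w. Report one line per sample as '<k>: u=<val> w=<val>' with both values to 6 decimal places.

k=0: b·v=0.494×3.986=1.969084; √(2b)=0.993982; u=(1.969084+15.059)/0.993982=17.131181, w=(1.969084−15.059)/0.993982=-13.169169

0: u=17.131181 w=-13.169169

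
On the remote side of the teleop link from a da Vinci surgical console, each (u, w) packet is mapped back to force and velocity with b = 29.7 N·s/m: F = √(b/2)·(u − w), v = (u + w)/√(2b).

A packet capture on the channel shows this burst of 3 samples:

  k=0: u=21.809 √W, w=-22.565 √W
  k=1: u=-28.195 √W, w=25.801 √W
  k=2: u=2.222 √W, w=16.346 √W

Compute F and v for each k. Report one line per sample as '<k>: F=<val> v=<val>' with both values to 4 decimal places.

k=0: u−w=44.3740, u+w=-0.7560; √(b/2)=3.8536, √(2b)=7.7071; F=3.8536×44.374=170.9983, v=-0.7560/7.7071=-0.0981
k=1: u−w=-53.9960, u+w=-2.3940; √(b/2)=3.8536, √(2b)=7.7071; F=3.8536×(-53.996)=-208.0774, v=-2.3940/7.7071=-0.3106
k=2: u−w=-14.1240, u+w=18.5680; √(b/2)=3.8536, √(2b)=7.7071; F=3.8536×(-14.124)=-54.4278, v=18.5680/7.7071=2.4092

0: F=170.9983 v=-0.0981
1: F=-208.0774 v=-0.3106
2: F=-54.4278 v=2.4092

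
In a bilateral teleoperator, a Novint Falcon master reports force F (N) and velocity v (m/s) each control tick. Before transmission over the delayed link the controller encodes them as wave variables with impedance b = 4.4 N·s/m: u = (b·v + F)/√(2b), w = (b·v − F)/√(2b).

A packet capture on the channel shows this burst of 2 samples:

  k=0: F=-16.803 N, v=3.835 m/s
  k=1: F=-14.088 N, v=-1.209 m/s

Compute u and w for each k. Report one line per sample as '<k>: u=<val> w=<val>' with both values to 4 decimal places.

k=0: b·v=4.4×3.835=16.8740; √(2b)=2.9665; u=(16.8740+(-16.803))/2.9665=0.0239, w=(16.8740−(-16.803))/2.9665=11.3525
k=1: b·v=4.4×(-1.209)=-5.3196; √(2b)=2.9665; u=(-5.3196+(-14.088))/2.9665=-6.5423, w=(-5.3196−(-14.088))/2.9665=2.9558

0: u=0.0239 w=11.3525
1: u=-6.5423 w=2.9558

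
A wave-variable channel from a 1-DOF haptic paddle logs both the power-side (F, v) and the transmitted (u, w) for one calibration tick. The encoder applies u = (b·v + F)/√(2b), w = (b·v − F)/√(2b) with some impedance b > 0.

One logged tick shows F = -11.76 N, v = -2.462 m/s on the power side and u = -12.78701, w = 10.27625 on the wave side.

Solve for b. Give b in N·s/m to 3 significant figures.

u + w = -2.5108;  u + w = √(2b)·v, so √(2b) = -2.5108/(-2.462) = 1.0198.
b = (√(2b))²/2 = 1.0400/2 = 0.5200.
(Check via u − w = 2F/√(2b): u − w = -23.0633, 2F/√(2b) = -23.0632.)

b = 0.52 N·s/m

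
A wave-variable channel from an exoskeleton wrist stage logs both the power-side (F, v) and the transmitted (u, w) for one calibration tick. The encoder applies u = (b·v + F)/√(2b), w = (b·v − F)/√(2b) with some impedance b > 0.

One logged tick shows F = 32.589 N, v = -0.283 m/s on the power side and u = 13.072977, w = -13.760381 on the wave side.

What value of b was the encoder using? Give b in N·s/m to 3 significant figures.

b = 2.95 N·s/m

u + w = -0.687404;  u + w = √(2b)·v, so √(2b) = -0.687404/(-0.283) = 2.428989.
b = (√(2b))²/2 = 5.899990/2 = 2.949995.
(Check via u − w = 2F/√(2b): u − w = 26.833358, 2F/√(2b) = 26.833382.)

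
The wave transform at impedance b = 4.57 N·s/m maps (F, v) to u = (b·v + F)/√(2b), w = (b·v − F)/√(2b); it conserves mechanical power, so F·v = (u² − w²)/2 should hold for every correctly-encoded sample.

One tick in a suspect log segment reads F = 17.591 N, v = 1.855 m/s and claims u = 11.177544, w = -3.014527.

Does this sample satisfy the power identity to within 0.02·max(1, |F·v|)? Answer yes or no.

F·v = 17.591×1.855 = 32.631305 W.
(u² − w²)/2 = (124.937490 − 9.087373)/2 = 57.925058 W.
|Δ| = 25.293753;  2% of max(1, |F·v|) = 0.652626.

no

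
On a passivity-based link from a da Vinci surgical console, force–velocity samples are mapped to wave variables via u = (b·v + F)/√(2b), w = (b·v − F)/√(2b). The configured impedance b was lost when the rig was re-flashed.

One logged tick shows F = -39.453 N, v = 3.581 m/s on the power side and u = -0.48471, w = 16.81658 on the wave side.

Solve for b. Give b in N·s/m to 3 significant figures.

b = 10.4 N·s/m

u + w = 16.33187;  u + w = √(2b)·v, so √(2b) = 16.33187/3.581 = 4.56070.
b = (√(2b))²/2 = 20.79999/2 = 10.40000.
(Check via u − w = 2F/√(2b): u − w = -17.30129, 2F/√(2b) = -17.30129.)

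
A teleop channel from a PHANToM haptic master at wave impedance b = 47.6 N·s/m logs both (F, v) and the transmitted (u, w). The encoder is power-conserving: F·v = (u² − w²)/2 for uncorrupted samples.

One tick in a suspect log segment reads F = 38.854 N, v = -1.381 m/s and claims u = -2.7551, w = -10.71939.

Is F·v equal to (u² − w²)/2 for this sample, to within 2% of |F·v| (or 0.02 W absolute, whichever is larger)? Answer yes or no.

yes

F·v = 38.854×(-1.381) = -53.65737 W.
(u² − w²)/2 = (7.59058 − 114.90532)/2 = -53.65737 W.
|Δ| = 0.00000;  2% of max(1, |F·v|) = 1.07315.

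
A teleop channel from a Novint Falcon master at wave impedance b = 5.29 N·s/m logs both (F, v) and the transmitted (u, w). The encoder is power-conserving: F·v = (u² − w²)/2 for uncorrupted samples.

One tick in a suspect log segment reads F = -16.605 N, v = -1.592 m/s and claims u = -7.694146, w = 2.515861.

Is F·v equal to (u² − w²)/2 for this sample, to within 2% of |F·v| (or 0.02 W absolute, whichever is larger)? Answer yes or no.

yes

F·v = (-16.605)×(-1.592) = 26.435160 W.
(u² − w²)/2 = (59.199883 − 6.329557)/2 = 26.435163 W.
|Δ| = 0.000003;  2% of max(1, |F·v|) = 0.528703.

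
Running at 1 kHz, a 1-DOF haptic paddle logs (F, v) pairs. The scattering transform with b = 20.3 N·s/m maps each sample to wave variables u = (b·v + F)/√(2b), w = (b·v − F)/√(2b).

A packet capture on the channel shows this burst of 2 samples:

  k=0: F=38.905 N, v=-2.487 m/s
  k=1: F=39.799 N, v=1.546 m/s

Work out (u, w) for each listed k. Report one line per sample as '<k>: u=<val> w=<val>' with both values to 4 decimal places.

0: u=-1.8176 w=-14.0291
1: u=11.1715 w=-1.3207

k=0: b·v=20.3×(-2.487)=-50.4861; √(2b)=6.3718; u=(-50.4861+38.905)/6.3718=-1.8176, w=(-50.4861−38.905)/6.3718=-14.0291
k=1: b·v=20.3×1.546=31.3838; √(2b)=6.3718; u=(31.3838+39.799)/6.3718=11.1715, w=(31.3838−39.799)/6.3718=-1.3207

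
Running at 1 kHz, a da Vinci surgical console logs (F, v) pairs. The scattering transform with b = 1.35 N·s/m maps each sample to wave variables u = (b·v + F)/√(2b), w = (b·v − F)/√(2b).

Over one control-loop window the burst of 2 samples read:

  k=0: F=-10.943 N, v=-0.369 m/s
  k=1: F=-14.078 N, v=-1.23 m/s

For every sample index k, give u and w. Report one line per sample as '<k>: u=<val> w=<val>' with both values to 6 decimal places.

0: u=-6.962862 w=6.356533
1: u=-9.578146 w=7.557050

k=0: b·v=1.35×(-0.369)=-0.498150; √(2b)=1.643168; u=(-0.498150+(-10.943))/1.643168=-6.962862, w=(-0.498150−(-10.943))/1.643168=6.356533
k=1: b·v=1.35×(-1.23)=-1.660500; √(2b)=1.643168; u=(-1.660500+(-14.078))/1.643168=-9.578146, w=(-1.660500−(-14.078))/1.643168=7.557050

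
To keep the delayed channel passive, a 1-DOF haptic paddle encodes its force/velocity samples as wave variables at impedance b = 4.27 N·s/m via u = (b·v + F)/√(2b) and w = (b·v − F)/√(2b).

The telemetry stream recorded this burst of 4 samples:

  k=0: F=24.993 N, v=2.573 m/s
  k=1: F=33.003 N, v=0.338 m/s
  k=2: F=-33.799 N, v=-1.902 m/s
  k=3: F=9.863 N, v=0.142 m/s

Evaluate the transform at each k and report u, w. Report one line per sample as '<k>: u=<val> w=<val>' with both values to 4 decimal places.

0: u=12.3120 w=-4.7929
1: u=11.7873 w=-10.7995
2: u=-14.3449 w=8.7866
3: u=3.5825 w=-3.1676

k=0: b·v=4.27×2.573=10.9867; √(2b)=2.9223; u=(10.9867+24.993)/2.9223=12.3120, w=(10.9867−24.993)/2.9223=-4.7929
k=1: b·v=4.27×0.338=1.4433; √(2b)=2.9223; u=(1.4433+33.003)/2.9223=11.7873, w=(1.4433−33.003)/2.9223=-10.7995
k=2: b·v=4.27×(-1.902)=-8.1215; √(2b)=2.9223; u=(-8.1215+(-33.799))/2.9223=-14.3449, w=(-8.1215−(-33.799))/2.9223=8.7866
k=3: b·v=4.27×0.142=0.6063; √(2b)=2.9223; u=(0.6063+9.863)/2.9223=3.5825, w=(0.6063−9.863)/2.9223=-3.1676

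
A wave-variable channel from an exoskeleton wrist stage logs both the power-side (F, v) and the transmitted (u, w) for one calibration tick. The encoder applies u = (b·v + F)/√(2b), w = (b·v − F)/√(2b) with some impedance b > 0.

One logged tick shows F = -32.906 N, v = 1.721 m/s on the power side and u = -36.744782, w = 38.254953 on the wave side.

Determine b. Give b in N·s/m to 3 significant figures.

u + w = 1.510171;  u + w = √(2b)·v, so √(2b) = 1.510171/1.721 = 0.877496.
b = (√(2b))²/2 = 0.770000/2 = 0.385000.
(Check via u − w = 2F/√(2b): u − w = -74.999735, 2F/√(2b) = -74.999753.)

b = 0.385 N·s/m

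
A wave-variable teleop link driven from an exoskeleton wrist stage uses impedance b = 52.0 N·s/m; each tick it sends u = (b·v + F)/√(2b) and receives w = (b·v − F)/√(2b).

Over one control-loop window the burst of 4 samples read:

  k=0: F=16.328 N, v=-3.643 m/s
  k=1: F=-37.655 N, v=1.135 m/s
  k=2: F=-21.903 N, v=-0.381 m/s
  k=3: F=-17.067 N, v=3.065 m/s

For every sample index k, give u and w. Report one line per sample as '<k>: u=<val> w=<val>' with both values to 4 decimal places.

0: u=-16.9746 w=-20.1768
1: u=2.0950 w=9.4798
2: u=-4.0905 w=0.2050
3: u=13.9549 w=17.3021

k=0: b·v=52.0×(-3.643)=-189.4360; √(2b)=10.1980; u=(-189.4360+16.328)/10.1980=-16.9746, w=(-189.4360−16.328)/10.1980=-20.1768
k=1: b·v=52.0×1.135=59.0200; √(2b)=10.1980; u=(59.0200+(-37.655))/10.1980=2.0950, w=(59.0200−(-37.655))/10.1980=9.4798
k=2: b·v=52.0×(-0.381)=-19.8120; √(2b)=10.1980; u=(-19.8120+(-21.903))/10.1980=-4.0905, w=(-19.8120−(-21.903))/10.1980=0.2050
k=3: b·v=52.0×3.065=159.3800; √(2b)=10.1980; u=(159.3800+(-17.067))/10.1980=13.9549, w=(159.3800−(-17.067))/10.1980=17.3021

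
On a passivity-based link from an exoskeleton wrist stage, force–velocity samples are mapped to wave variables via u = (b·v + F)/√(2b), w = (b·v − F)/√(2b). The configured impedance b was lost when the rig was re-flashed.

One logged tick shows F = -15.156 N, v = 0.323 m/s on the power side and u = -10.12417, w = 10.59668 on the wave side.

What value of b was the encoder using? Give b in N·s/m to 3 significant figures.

u + w = 0.47251;  u + w = √(2b)·v, so √(2b) = 0.47251/0.323 = 1.46288.
b = (√(2b))²/2 = 2.14002/2 = 1.07001.
(Check via u − w = 2F/√(2b): u − w = -20.72085, 2F/√(2b) = -20.72078.)

b = 1.07 N·s/m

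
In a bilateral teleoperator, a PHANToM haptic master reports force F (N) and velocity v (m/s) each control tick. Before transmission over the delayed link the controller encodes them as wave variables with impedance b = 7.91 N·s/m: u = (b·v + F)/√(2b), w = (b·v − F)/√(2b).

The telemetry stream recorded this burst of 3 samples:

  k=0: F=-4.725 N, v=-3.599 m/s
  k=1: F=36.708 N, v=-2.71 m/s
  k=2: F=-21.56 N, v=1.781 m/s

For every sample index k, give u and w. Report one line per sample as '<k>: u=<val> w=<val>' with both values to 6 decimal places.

0: u=-8.345348 w=-5.969446
1: u=3.839634 w=-14.618487
2: u=-1.878670 w=8.962484

k=0: b·v=7.91×(-3.599)=-28.468090; √(2b)=3.977436; u=(-28.468090+(-4.725))/3.977436=-8.345348, w=(-28.468090−(-4.725))/3.977436=-5.969446
k=1: b·v=7.91×(-2.71)=-21.436100; √(2b)=3.977436; u=(-21.436100+36.708)/3.977436=3.839634, w=(-21.436100−36.708)/3.977436=-14.618487
k=2: b·v=7.91×1.781=14.087710; √(2b)=3.977436; u=(14.087710+(-21.56))/3.977436=-1.878670, w=(14.087710−(-21.56))/3.977436=8.962484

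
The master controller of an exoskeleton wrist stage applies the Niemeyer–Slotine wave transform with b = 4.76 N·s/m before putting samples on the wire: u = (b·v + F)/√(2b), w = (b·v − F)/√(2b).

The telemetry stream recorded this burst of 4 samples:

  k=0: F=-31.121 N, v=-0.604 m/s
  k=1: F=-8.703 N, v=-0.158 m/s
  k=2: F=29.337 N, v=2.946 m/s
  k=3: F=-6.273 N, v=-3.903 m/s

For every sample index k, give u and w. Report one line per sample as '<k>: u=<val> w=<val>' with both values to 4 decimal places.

0: u=-11.0182 w=9.1546
1: u=-3.0644 w=2.5769
2: u=14.0530 w=-4.9633
3: u=-8.0543 w=-3.9882

k=0: b·v=4.76×(-0.604)=-2.8750; √(2b)=3.0854; u=(-2.8750+(-31.121))/3.0854=-11.0182, w=(-2.8750−(-31.121))/3.0854=9.1546
k=1: b·v=4.76×(-0.158)=-0.7521; √(2b)=3.0854; u=(-0.7521+(-8.703))/3.0854=-3.0644, w=(-0.7521−(-8.703))/3.0854=2.5769
k=2: b·v=4.76×2.946=14.0230; √(2b)=3.0854; u=(14.0230+29.337)/3.0854=14.0530, w=(14.0230−29.337)/3.0854=-4.9633
k=3: b·v=4.76×(-3.903)=-18.5783; √(2b)=3.0854; u=(-18.5783+(-6.273))/3.0854=-8.0543, w=(-18.5783−(-6.273))/3.0854=-3.9882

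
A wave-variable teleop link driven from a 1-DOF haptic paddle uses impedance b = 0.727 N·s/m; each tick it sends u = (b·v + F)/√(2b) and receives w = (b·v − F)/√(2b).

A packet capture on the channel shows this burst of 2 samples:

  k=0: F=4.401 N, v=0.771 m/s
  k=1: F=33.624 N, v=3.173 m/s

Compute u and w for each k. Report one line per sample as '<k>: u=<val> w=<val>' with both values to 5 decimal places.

k=0: b·v=0.727×0.771=0.56052; √(2b)=1.20582; u=(0.56052+4.401)/1.20582=4.11464, w=(0.56052−4.401)/1.20582=-3.18496
k=1: b·v=0.727×3.173=2.30677; √(2b)=1.20582; u=(2.30677+33.624)/1.20582=29.79781, w=(2.30677−33.624)/1.20582=-25.97174

0: u=4.11464 w=-3.18496
1: u=29.79781 w=-25.97174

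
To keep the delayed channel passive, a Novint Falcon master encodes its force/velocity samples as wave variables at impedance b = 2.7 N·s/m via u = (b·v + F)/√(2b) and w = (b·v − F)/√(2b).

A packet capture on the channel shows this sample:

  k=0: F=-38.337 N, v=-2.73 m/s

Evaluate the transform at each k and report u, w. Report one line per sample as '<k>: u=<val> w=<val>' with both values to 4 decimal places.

0: u=-19.6696 w=13.3256

k=0: b·v=2.7×(-2.73)=-7.3710; √(2b)=2.3238; u=(-7.3710+(-38.337))/2.3238=-19.6696, w=(-7.3710−(-38.337))/2.3238=13.3256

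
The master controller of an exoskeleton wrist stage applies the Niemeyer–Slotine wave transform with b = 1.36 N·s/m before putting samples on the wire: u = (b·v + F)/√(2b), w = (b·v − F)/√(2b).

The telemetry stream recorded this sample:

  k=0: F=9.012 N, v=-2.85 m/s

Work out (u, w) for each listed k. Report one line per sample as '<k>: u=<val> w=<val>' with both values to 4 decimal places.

0: u=3.1142 w=-7.8145

k=0: b·v=1.36×(-2.85)=-3.8760; √(2b)=1.6492; u=(-3.8760+9.012)/1.6492=3.1142, w=(-3.8760−9.012)/1.6492=-7.8145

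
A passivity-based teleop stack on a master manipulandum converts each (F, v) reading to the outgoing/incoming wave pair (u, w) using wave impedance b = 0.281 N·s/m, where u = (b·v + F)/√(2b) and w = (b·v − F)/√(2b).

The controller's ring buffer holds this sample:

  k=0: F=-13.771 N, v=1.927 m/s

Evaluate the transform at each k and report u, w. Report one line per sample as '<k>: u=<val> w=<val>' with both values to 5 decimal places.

k=0: b·v=0.281×1.927=0.54149; √(2b)=0.74967; u=(0.54149+(-13.771))/0.74967=-17.64720, w=(0.54149−(-13.771))/0.74967=19.09180

0: u=-17.64720 w=19.09180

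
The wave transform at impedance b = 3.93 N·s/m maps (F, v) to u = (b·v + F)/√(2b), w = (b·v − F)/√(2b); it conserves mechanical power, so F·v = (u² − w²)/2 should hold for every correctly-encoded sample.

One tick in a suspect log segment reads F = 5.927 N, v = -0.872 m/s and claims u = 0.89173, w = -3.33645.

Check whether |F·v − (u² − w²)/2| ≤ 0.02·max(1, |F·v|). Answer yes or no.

yes

F·v = 5.927×(-0.872) = -5.1683 W.
(u² − w²)/2 = (0.7952 − 11.1319)/2 = -5.1684 W.
|Δ| = 0.0000;  2% of max(1, |F·v|) = 0.1034.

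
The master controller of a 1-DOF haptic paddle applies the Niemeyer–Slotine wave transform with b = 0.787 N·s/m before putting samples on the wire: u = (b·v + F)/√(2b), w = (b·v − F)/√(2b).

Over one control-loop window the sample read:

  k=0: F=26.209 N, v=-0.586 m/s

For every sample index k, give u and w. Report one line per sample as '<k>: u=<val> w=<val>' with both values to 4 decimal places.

0: u=20.5229 w=-21.2581

k=0: b·v=0.787×(-0.586)=-0.4612; √(2b)=1.2546; u=(-0.4612+26.209)/1.2546=20.5229, w=(-0.4612−26.209)/1.2546=-21.2581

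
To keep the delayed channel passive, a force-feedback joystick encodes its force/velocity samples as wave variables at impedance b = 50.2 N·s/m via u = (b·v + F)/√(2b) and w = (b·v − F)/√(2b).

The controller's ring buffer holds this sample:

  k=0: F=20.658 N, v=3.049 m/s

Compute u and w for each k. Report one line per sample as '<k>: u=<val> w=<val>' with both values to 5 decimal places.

k=0: b·v=50.2×3.049=153.05980; √(2b)=10.01998; u=(153.05980+20.658)/10.01998=17.33714, w=(153.05980−20.658)/10.01998=13.21378

0: u=17.33714 w=13.21378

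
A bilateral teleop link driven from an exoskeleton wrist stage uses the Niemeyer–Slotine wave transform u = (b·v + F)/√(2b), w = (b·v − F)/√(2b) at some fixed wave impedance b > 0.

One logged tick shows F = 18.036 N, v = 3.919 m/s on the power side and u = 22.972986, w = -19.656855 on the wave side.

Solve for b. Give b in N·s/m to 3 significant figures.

b = 0.358 N·s/m

u + w = 3.316131;  u + w = √(2b)·v, so √(2b) = 3.316131/3.919 = 0.846168.
b = (√(2b))²/2 = 0.716000/2 = 0.358000.
(Check via u − w = 2F/√(2b): u − w = 42.629841, 2F/√(2b) = 42.629850.)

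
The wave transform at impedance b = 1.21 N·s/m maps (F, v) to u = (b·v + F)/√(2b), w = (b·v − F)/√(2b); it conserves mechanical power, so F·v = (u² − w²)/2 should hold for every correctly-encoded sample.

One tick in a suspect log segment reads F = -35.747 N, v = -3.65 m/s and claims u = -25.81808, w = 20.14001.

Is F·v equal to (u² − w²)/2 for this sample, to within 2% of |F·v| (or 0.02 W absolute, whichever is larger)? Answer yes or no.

F·v = (-35.747)×(-3.65) = 130.4766 W.
(u² − w²)/2 = (666.5733 − 405.6200)/2 = 130.4766 W.
|Δ| = 0.0001;  2% of max(1, |F·v|) = 2.6095.

yes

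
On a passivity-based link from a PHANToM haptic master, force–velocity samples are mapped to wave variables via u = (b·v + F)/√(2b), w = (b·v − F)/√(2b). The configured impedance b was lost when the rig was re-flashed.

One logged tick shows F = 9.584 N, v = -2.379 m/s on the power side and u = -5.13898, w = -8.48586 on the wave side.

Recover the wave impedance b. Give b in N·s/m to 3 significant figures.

u + w = -13.6248;  u + w = √(2b)·v, so √(2b) = -13.6248/(-2.379) = 5.7271.
b = (√(2b))²/2 = 32.8000/2 = 16.4000.
(Check via u − w = 2F/√(2b): u − w = 3.3469, 2F/√(2b) = 3.3469.)

b = 16.4 N·s/m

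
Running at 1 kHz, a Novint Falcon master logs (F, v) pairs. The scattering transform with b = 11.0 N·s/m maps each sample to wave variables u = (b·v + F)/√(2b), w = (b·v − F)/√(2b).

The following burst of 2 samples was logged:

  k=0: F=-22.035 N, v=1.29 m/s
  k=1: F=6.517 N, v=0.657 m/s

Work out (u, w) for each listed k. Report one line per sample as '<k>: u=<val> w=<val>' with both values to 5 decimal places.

0: u=-1.67256 w=7.72320
1: u=2.93023 w=0.15137

k=0: b·v=11.0×1.29=14.19000; √(2b)=4.69042; u=(14.19000+(-22.035))/4.69042=-1.67256, w=(14.19000−(-22.035))/4.69042=7.72320
k=1: b·v=11.0×0.657=7.22700; √(2b)=4.69042; u=(7.22700+6.517)/4.69042=2.93023, w=(7.22700−6.517)/4.69042=0.15137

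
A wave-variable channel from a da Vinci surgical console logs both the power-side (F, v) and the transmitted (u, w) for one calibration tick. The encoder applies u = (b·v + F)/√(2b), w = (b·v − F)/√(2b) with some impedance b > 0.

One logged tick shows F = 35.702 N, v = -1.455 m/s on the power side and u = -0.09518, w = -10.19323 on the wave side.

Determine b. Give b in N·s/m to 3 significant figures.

b = 25 N·s/m

u + w = -10.2884;  u + w = √(2b)·v, so √(2b) = -10.2884/(-1.455) = 7.0711.
b = (√(2b))²/2 = 50.0001/2 = 25.0000.
(Check via u − w = 2F/√(2b): u − w = 10.0981, 2F/√(2b) = 10.0980.)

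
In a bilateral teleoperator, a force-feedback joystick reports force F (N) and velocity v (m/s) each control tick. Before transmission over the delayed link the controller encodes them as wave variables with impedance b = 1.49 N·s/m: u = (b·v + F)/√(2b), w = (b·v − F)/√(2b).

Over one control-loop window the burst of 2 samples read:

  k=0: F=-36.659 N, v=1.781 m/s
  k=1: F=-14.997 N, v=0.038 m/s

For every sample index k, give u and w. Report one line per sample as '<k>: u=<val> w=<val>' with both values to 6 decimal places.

k=0: b·v=1.49×1.781=2.653690; √(2b)=1.726268; u=(2.653690+(-36.659))/1.726268=-19.698747, w=(2.653690−(-36.659))/1.726268=22.773230
k=1: b·v=1.49×0.038=0.056620; √(2b)=1.726268; u=(0.056620+(-14.997))/1.726268=-8.654730, w=(0.056620−(-14.997))/1.726268=8.720328

0: u=-19.698747 w=22.773230
1: u=-8.654730 w=8.720328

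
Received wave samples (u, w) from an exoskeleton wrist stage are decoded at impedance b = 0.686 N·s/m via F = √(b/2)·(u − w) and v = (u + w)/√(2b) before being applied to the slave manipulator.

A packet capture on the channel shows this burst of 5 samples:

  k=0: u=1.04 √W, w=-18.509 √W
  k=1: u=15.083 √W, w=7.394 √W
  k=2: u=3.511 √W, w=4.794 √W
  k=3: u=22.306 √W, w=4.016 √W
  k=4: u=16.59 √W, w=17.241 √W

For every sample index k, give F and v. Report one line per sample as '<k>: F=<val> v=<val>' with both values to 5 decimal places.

0: F=11.44911 v=-14.91389
1: F=4.50316 v=19.18940
2: F=-0.75140 v=7.09027
3: F=10.71176 v=22.47201
4: F=-0.38127 v=28.88270

k=0: u−w=19.54900, u+w=-17.46900; √(b/2)=0.58566, √(2b)=1.17132; F=0.58566×19.549=11.44911, v=-17.46900/1.17132=-14.91389
k=1: u−w=7.68900, u+w=22.47700; √(b/2)=0.58566, √(2b)=1.17132; F=0.58566×7.689=4.50316, v=22.47700/1.17132=19.18940
k=2: u−w=-1.28300, u+w=8.30500; √(b/2)=0.58566, √(2b)=1.17132; F=0.58566×(-1.283)=-0.75140, v=8.30500/1.17132=7.09027
k=3: u−w=18.29000, u+w=26.32200; √(b/2)=0.58566, √(2b)=1.17132; F=0.58566×18.29=10.71176, v=26.32200/1.17132=22.47201
k=4: u−w=-0.65100, u+w=33.83100; √(b/2)=0.58566, √(2b)=1.17132; F=0.58566×(-0.651)=-0.38127, v=33.83100/1.17132=28.88270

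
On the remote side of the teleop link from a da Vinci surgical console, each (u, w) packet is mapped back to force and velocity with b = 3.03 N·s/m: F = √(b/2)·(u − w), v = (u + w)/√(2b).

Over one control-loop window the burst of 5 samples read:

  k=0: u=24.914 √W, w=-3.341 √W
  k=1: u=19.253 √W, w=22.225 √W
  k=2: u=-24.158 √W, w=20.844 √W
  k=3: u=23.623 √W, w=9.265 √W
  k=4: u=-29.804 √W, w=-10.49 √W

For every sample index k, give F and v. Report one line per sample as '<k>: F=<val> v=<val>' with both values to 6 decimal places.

0: F=34.777762 v=8.763432
1: F=-3.658096 v=16.849286
2: F=-55.390863 v=-1.346220
3: F=17.672593 v=13.359837
4: F=-23.772702 v=-16.368319

k=0: u−w=28.255000, u+w=21.573000; √(b/2)=1.230853, √(2b)=2.461707; F=1.230853×28.255=34.777762, v=21.573000/2.461707=8.763432
k=1: u−w=-2.972000, u+w=41.478000; √(b/2)=1.230853, √(2b)=2.461707; F=1.230853×(-2.972)=-3.658096, v=41.478000/2.461707=16.849286
k=2: u−w=-45.002000, u+w=-3.314000; √(b/2)=1.230853, √(2b)=2.461707; F=1.230853×(-45.002)=-55.390863, v=-3.314000/2.461707=-1.346220
k=3: u−w=14.358000, u+w=32.888000; √(b/2)=1.230853, √(2b)=2.461707; F=1.230853×14.358=17.672593, v=32.888000/2.461707=13.359837
k=4: u−w=-19.314000, u+w=-40.294000; √(b/2)=1.230853, √(2b)=2.461707; F=1.230853×(-19.314)=-23.772702, v=-40.294000/2.461707=-16.368319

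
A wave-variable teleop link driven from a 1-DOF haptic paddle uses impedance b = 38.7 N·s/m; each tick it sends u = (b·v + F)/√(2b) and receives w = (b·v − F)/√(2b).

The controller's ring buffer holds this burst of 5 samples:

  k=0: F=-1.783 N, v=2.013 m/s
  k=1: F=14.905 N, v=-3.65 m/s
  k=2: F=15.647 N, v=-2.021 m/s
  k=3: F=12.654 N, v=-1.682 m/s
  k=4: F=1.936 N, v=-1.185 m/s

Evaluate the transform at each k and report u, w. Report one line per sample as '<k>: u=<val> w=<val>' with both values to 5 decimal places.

0: u=8.65225 w=9.05758
1: u=-14.36166 w=-17.75004
2: u=-7.11158 w=-10.66863
3: u=-5.96056 w=-8.83721
4: u=-4.99260 w=-5.43271

k=0: b·v=38.7×2.013=77.90310; √(2b)=8.79773; u=(77.90310+(-1.783))/8.79773=8.65225, w=(77.90310−(-1.783))/8.79773=9.05758
k=1: b·v=38.7×(-3.65)=-141.25500; √(2b)=8.79773; u=(-141.25500+14.905)/8.79773=-14.36166, w=(-141.25500−14.905)/8.79773=-17.75004
k=2: b·v=38.7×(-2.021)=-78.21270; √(2b)=8.79773; u=(-78.21270+15.647)/8.79773=-7.11158, w=(-78.21270−15.647)/8.79773=-10.66863
k=3: b·v=38.7×(-1.682)=-65.09340; √(2b)=8.79773; u=(-65.09340+12.654)/8.79773=-5.96056, w=(-65.09340−12.654)/8.79773=-8.83721
k=4: b·v=38.7×(-1.185)=-45.85950; √(2b)=8.79773; u=(-45.85950+1.936)/8.79773=-4.99260, w=(-45.85950−1.936)/8.79773=-5.43271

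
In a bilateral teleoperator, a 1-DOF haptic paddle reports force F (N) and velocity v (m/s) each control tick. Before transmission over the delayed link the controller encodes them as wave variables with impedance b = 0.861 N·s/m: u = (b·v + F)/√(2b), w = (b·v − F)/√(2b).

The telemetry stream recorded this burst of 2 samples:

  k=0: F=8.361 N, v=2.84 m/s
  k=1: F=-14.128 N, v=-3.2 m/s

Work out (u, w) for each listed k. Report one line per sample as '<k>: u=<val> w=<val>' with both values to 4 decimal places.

0: u=8.2349 w=-4.5081
1: u=-12.8658 w=8.6666

k=0: b·v=0.861×2.84=2.4452; √(2b)=1.3122; u=(2.4452+8.361)/1.3122=8.2349, w=(2.4452−8.361)/1.3122=-4.5081
k=1: b·v=0.861×(-3.2)=-2.7552; √(2b)=1.3122; u=(-2.7552+(-14.128))/1.3122=-12.8658, w=(-2.7552−(-14.128))/1.3122=8.6666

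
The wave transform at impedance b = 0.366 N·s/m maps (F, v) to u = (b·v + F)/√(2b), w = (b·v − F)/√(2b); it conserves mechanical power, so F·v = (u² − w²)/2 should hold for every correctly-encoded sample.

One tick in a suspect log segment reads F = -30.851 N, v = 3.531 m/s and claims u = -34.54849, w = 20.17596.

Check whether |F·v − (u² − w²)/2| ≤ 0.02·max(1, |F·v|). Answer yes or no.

F·v = (-30.851)×3.531 = -108.93488 W.
(u² − w²)/2 = (1193.59816 − 407.06936)/2 = 393.26440 W.
|Δ| = 502.19928;  2% of max(1, |F·v|) = 2.17870.

no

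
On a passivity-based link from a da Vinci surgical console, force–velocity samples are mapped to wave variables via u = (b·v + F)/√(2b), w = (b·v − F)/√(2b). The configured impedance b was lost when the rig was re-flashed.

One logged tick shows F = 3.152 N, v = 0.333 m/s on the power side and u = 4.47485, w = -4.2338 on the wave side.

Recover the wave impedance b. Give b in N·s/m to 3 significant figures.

u + w = 0.2411;  u + w = √(2b)·v, so √(2b) = 0.2411/0.333 = 0.7239.
b = (√(2b))²/2 = 0.5240/2 = 0.2620.
(Check via u − w = 2F/√(2b): u − w = 8.7086, 2F/√(2b) = 8.7087.)

b = 0.262 N·s/m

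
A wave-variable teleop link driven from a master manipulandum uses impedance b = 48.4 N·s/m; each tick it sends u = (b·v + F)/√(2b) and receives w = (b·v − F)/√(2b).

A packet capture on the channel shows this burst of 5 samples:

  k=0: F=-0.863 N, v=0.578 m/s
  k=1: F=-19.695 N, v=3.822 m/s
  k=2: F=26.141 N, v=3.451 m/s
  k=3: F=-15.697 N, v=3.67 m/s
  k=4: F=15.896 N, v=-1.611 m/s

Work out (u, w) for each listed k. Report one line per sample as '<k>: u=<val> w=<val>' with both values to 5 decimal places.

k=0: b·v=48.4×0.578=27.97520; √(2b)=9.83870; u=(27.97520+(-0.863))/9.83870=2.75567, w=(27.97520−(-0.863))/9.83870=2.93110
k=1: b·v=48.4×3.822=184.98480; √(2b)=9.83870; u=(184.98480+(-19.695))/9.83870=16.79996, w=(184.98480−(-19.695))/9.83870=20.80354
k=2: b·v=48.4×3.451=167.02840; √(2b)=9.83870; u=(167.02840+26.141)/9.83870=19.63363, w=(167.02840−26.141)/9.83870=14.31972
k=3: b·v=48.4×3.67=177.62800; √(2b)=9.83870; u=(177.62800+(-15.697))/9.83870=16.45858, w=(177.62800−(-15.697))/9.83870=19.64945
k=4: b·v=48.4×(-1.611)=-77.97240; √(2b)=9.83870; u=(-77.97240+15.896)/9.83870=-6.30941, w=(-77.97240−15.896)/9.83870=-9.54073

0: u=2.75567 w=2.93110
1: u=16.79996 w=20.80354
2: u=19.63363 w=14.31972
3: u=16.45858 w=19.64945
4: u=-6.30941 w=-9.54073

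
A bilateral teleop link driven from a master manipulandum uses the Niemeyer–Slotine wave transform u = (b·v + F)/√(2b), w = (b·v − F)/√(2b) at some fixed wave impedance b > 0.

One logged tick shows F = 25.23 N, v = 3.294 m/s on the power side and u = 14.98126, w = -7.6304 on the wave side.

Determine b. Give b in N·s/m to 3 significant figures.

b = 2.49 N·s/m

u + w = 7.35086;  u + w = √(2b)·v, so √(2b) = 7.35086/3.294 = 2.23159.
b = (√(2b))²/2 = 4.98000/2 = 2.49000.
(Check via u − w = 2F/√(2b): u − w = 22.61166, 2F/√(2b) = 22.61167.)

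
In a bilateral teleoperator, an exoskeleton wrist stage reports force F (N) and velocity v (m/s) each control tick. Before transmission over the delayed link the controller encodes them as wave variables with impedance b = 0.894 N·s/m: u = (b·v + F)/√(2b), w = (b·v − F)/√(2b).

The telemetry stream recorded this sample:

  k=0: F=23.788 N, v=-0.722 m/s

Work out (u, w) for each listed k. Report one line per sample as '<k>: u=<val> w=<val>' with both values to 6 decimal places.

0: u=17.307212 w=-18.272642

k=0: b·v=0.894×(-0.722)=-0.645468; √(2b)=1.337161; u=(-0.645468+23.788)/1.337161=17.307212, w=(-0.645468−23.788)/1.337161=-18.272642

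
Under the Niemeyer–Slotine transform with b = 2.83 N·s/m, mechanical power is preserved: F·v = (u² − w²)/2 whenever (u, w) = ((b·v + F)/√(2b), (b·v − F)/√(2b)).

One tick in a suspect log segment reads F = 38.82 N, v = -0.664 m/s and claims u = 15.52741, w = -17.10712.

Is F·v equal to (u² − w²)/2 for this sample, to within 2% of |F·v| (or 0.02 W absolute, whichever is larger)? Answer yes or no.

F·v = 38.82×(-0.664) = -25.7765 W.
(u² − w²)/2 = (241.1005 − 292.6536)/2 = -25.7765 W.
|Δ| = 0.0001;  2% of max(1, |F·v|) = 0.5155.

yes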